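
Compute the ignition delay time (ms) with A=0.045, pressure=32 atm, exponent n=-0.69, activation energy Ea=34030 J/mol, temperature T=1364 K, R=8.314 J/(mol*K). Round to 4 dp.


tau = A * P^n * exp(Ea/(R*T))
P^n = 32^(-0.69) = 0.09150536
Ea/(R*T) = 34030/(8.314*1364) = 3.000804
exp(Ea/(R*T)) = 20.101682
tau = 0.045 * 0.09150536 * 20.101682 = 0.0828 ms


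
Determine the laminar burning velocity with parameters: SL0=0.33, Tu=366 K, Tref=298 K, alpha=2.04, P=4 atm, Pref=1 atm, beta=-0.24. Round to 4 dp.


SL = SL0 * (Tu/Tref)^alpha * (P/Pref)^beta
T ratio = 366/298 = 1.22818792
(T ratio)^alpha = 1.22818792^2.04 = 1.520899
(P/Pref)^beta = 4^(-0.24) = 0.716978
SL = 0.33 * 1.520899 * 0.716978 = 0.3598 m/s


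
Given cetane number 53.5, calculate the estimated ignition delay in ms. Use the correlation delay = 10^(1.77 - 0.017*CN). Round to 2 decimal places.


delay = 10^(1.77 - 0.017*CN)
Exponent = 1.77 - 0.017*53.5 = 0.8605
delay = 10^0.8605 = 7.25 ms


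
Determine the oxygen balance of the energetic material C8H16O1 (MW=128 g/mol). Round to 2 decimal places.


OB = -1600 * (2C + H/2 - O) / MW
Inner = 2*8 + 16/2 - 1 = 23.00
OB = -1600 * 23.00 / 128 = -287.50%


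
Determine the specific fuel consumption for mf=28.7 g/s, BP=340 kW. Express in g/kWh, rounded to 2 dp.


SFC = (mf / BP) * 3600
Rate = 28.7 / 340 = 0.084412 g/(s*kW)
SFC = 0.084412 * 3600 = 303.88 g/kWh


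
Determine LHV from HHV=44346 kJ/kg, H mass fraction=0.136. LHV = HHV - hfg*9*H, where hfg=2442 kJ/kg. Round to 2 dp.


LHV = HHV - hfg * 9 * H
Water correction = 2442 * 9 * 0.136 = 2989.008 kJ/kg
LHV = 44346 - 2989.008 = 41356.99 kJ/kg


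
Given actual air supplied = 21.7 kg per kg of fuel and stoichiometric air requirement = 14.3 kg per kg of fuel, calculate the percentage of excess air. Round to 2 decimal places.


Excess air = actual - stoichiometric = 21.7 - 14.3 = 7.40 kg/kg fuel
Excess air % = (excess / stoich) * 100 = (7.40 / 14.3) * 100 = 51.75%


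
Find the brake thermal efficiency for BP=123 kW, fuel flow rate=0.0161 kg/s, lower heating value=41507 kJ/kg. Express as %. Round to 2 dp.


eta_BTE = (BP / (mf * LHV)) * 100
Denominator = 0.0161 * 41507 = 668.2627 kW
eta_BTE = (123 / 668.2627) * 100 = 18.41%


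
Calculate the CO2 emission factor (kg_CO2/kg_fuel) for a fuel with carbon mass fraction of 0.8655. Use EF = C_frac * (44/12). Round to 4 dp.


EF = C_frac * (M_CO2 / M_C)
EF = 0.8655 * (44/12)
EF = 0.8655 * 3.666667 = 3.1735 kg_CO2/kg_fuel


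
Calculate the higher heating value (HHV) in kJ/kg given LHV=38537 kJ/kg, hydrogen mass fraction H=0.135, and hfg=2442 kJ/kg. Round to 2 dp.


HHV = LHV + hfg * 9 * H
Water addition = 2442 * 9 * 0.135 = 2967.030 kJ/kg
HHV = 38537 + 2967.030 = 41504.03 kJ/kg


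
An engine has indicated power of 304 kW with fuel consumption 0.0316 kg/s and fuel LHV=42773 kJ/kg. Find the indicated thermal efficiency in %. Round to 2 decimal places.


eta_ith = (IP / (mf * LHV)) * 100
Denominator = 0.0316 * 42773 = 1351.6268 kW
eta_ith = (304 / 1351.6268) * 100 = 22.49%


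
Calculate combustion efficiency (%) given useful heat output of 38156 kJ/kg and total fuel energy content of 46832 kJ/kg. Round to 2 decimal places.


Efficiency = (Q_useful / Q_fuel) * 100
Efficiency = (38156 / 46832) * 100
Efficiency = 0.8147 * 100 = 81.47%


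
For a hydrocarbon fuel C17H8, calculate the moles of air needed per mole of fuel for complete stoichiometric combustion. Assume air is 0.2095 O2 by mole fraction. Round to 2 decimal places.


Balanced combustion: C17H8 + 19 O2 -> 17 CO2 + 4 H2O
O2 needed = C + H/4 = 17 + 8/4 = 19.00 moles
Air moles = O2 / 0.2095 = 19.00 / 0.2095 = 90.69 moles air


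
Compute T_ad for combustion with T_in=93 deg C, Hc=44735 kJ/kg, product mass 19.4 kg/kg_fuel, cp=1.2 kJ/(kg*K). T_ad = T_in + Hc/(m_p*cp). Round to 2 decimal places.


T_ad = T_in + Hc / (m_p * cp)
Denominator = 19.4 * 1.2 = 23.2800
Temperature rise = 44735 / 23.2800 = 1921.61 K
T_ad = 93 + 1921.61 = 2014.61 deg C


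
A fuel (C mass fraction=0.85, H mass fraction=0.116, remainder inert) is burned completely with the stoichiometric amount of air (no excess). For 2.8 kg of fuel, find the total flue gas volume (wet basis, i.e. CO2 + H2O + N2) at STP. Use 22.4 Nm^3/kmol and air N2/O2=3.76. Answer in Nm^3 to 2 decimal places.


Per kg fuel: CO2 = (C/12 kmol)*22.4 = (0.85/12)*22.4 = 1.58667 Nm^3
Per kg fuel: H2O = (H/2 kmol)*22.4 = (0.116/2)*22.4 = 1.29920 Nm^3
O2 needed per kg fuel = C/12 + H/4 = 0.85/12 + 0.116/4 = 0.09983333 kmol
Per kg fuel: N2 = O2*3.76*22.4 = 0.09983333*3.76*22.4 = 8.40836 Nm^3
Total per kg = 1.58667 + 1.29920 + 8.40836 = 11.29423 Nm^3
Total = 11.29423 * 2.8 = 31.62 Nm^3


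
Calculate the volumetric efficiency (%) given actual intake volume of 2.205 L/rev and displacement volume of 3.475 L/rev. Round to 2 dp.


eta_v = (V_actual / V_disp) * 100
Ratio = 2.205 / 3.475 = 0.6345
eta_v = 0.6345 * 100 = 63.45%


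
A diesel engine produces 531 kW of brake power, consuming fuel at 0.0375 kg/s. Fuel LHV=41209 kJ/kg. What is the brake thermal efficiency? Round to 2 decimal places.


eta_BTE = (BP / (mf * LHV)) * 100
Denominator = 0.0375 * 41209 = 1545.3375 kW
eta_BTE = (531 / 1545.3375) * 100 = 34.36%


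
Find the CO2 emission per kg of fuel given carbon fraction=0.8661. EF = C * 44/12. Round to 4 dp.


EF = C_frac * (M_CO2 / M_C)
EF = 0.8661 * (44/12)
EF = 0.8661 * 3.666667 = 3.1757 kg_CO2/kg_fuel


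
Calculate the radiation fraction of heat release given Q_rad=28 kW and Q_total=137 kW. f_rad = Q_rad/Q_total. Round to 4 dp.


f_rad = Q_rad / Q_total
f_rad = 28 / 137 = 0.2044


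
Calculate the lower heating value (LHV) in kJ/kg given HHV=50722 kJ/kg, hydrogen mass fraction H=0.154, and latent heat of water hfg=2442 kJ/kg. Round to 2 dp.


LHV = HHV - hfg * 9 * H
Water correction = 2442 * 9 * 0.154 = 3384.612 kJ/kg
LHV = 50722 - 3384.612 = 47337.39 kJ/kg


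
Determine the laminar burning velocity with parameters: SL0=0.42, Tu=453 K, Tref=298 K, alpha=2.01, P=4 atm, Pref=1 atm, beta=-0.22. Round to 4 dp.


SL = SL0 * (Tu/Tref)^alpha * (P/Pref)^beta
T ratio = 453/298 = 1.52013423
(T ratio)^alpha = 1.52013423^2.01 = 2.320506
(P/Pref)^beta = 4^(-0.22) = 0.737135
SL = 0.42 * 2.320506 * 0.737135 = 0.7184 m/s


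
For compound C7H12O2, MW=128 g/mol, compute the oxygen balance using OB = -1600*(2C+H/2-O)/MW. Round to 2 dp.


OB = -1600 * (2C + H/2 - O) / MW
Inner = 2*7 + 12/2 - 2 = 18.00
OB = -1600 * 18.00 / 128 = -225.00%


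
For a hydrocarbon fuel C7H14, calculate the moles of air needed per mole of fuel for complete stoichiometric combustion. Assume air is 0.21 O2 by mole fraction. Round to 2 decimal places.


Balanced combustion: C7H14 + 10.5 O2 -> 7 CO2 + 7 H2O
O2 needed = C + H/4 = 7 + 14/4 = 10.50 moles
Air moles = O2 / 0.21 = 10.50 / 0.21 = 50.00 moles air


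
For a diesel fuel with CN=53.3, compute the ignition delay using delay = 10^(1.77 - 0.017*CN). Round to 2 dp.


delay = 10^(1.77 - 0.017*CN)
Exponent = 1.77 - 0.017*53.3 = 0.8639
delay = 10^0.8639 = 7.31 ms


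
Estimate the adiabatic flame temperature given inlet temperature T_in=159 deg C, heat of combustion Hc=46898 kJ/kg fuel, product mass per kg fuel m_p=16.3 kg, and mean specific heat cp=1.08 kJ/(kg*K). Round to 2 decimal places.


T_ad = T_in + Hc / (m_p * cp)
Denominator = 16.3 * 1.08 = 17.6040
Temperature rise = 46898 / 17.6040 = 2664.05 K
T_ad = 159 + 2664.05 = 2823.05 deg C


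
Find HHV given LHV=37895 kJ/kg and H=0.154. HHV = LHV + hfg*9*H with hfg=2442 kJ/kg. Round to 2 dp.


HHV = LHV + hfg * 9 * H
Water addition = 2442 * 9 * 0.154 = 3384.612 kJ/kg
HHV = 37895 + 3384.612 = 41279.61 kJ/kg


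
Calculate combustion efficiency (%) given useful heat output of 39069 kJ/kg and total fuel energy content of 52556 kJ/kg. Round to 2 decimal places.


Efficiency = (Q_useful / Q_fuel) * 100
Efficiency = (39069 / 52556) * 100
Efficiency = 0.7434 * 100 = 74.34%


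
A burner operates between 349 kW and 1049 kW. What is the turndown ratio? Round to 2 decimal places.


TDR = Q_max / Q_min
TDR = 1049 / 349 = 3.01


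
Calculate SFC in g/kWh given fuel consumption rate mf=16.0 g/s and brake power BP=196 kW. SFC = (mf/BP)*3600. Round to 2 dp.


SFC = (mf / BP) * 3600
Rate = 16.0 / 196 = 0.081633 g/(s*kW)
SFC = 0.081633 * 3600 = 293.88 g/kWh


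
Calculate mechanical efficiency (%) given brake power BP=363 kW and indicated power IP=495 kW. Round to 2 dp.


eta_mech = (BP / IP) * 100
Ratio = 363 / 495 = 0.7333
eta_mech = 0.7333 * 100 = 73.33%


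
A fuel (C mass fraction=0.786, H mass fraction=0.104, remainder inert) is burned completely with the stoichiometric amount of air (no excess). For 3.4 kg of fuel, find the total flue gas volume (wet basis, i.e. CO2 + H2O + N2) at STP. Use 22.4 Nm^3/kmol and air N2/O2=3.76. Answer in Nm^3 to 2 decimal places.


Per kg fuel: CO2 = (C/12 kmol)*22.4 = (0.786/12)*22.4 = 1.46720 Nm^3
Per kg fuel: H2O = (H/2 kmol)*22.4 = (0.104/2)*22.4 = 1.16480 Nm^3
O2 needed per kg fuel = C/12 + H/4 = 0.786/12 + 0.104/4 = 0.09150000 kmol
Per kg fuel: N2 = O2*3.76*22.4 = 0.09150000*3.76*22.4 = 7.70650 Nm^3
Total per kg = 1.46720 + 1.16480 + 7.70650 = 10.33850 Nm^3
Total = 10.33850 * 3.4 = 35.15 Nm^3


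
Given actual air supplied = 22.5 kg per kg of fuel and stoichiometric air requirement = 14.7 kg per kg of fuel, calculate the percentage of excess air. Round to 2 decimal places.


Excess air = actual - stoichiometric = 22.5 - 14.7 = 7.80 kg/kg fuel
Excess air % = (excess / stoich) * 100 = (7.80 / 14.7) * 100 = 53.06%


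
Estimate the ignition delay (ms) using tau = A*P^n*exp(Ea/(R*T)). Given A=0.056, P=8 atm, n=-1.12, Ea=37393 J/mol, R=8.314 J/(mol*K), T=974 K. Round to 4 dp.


tau = A * P^n * exp(Ea/(R*T))
P^n = 8^(-1.12) = 0.09739557
Ea/(R*T) = 37393/(8.314*974) = 4.617653
exp(Ea/(R*T)) = 101.256146
tau = 0.056 * 0.09739557 * 101.256146 = 0.5523 ms


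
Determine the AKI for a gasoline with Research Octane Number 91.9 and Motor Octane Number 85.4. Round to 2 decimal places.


AKI = (RON + MON) / 2
AKI = (91.9 + 85.4) / 2
AKI = 177.3 / 2 = 88.65


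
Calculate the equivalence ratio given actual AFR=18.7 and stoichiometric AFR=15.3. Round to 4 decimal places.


phi = AFR_stoich / AFR_actual
phi = 15.3 / 18.7 = 0.8182


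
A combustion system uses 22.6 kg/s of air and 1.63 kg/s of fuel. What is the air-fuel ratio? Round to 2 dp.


AFR = m_air / m_fuel
AFR = 22.6 / 1.63 = 13.87


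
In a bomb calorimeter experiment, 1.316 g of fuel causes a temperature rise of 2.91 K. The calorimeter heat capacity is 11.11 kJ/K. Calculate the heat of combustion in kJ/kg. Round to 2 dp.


Hc = C_cal * delta_T / m_fuel
Q_released = 11.11 * 2.91 = 32.3301 kJ
m_fuel = 1.316 g = 1.316/1000 kg = 0.001316 kg
Hc = 32.3301 / 0.001316 = 24566.95 kJ/kg


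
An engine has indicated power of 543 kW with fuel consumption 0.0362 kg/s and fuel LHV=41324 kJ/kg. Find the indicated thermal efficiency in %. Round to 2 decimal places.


eta_ith = (IP / (mf * LHV)) * 100
Denominator = 0.0362 * 41324 = 1495.9288 kW
eta_ith = (543 / 1495.9288) * 100 = 36.30%


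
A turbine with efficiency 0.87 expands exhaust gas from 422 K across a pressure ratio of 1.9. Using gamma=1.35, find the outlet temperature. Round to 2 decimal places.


T_out = T_in * (1 - eta * (1 - PR^(-(gamma-1)/gamma)))
Exponent = -(1.35-1)/1.35 = -0.25925926
PR^exp = 1.9^(-0.25925926) = 0.84670193
Factor = 1 - 0.87*(1 - 0.84670193) = 0.86663068
T_out = 422 * 0.86663068 = 365.72 K


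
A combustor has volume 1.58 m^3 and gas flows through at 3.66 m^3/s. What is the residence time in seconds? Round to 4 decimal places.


tau = V / Q_flow
tau = 1.58 / 3.66 = 0.4317 s


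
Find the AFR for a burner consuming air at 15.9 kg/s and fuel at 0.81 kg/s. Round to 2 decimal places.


AFR = m_air / m_fuel
AFR = 15.9 / 0.81 = 19.63


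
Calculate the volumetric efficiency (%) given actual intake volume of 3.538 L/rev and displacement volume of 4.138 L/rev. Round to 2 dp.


eta_v = (V_actual / V_disp) * 100
Ratio = 3.538 / 4.138 = 0.8550
eta_v = 0.8550 * 100 = 85.50%


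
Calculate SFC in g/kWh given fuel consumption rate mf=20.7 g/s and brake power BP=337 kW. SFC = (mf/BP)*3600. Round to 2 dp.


SFC = (mf / BP) * 3600
Rate = 20.7 / 337 = 0.061424 g/(s*kW)
SFC = 0.061424 * 3600 = 221.13 g/kWh


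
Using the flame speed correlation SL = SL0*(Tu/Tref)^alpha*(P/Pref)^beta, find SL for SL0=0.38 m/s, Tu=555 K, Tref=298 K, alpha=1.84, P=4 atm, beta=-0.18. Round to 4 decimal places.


SL = SL0 * (Tu/Tref)^alpha * (P/Pref)^beta
T ratio = 555/298 = 1.86241611
(T ratio)^alpha = 1.86241611^1.84 = 3.140083
(P/Pref)^beta = 4^(-0.18) = 0.779165
SL = 0.38 * 3.140083 * 0.779165 = 0.9297 m/s


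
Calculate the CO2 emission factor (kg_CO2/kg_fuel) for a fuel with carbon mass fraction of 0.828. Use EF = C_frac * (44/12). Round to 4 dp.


EF = C_frac * (M_CO2 / M_C)
EF = 0.828 * (44/12)
EF = 0.828 * 3.666667 = 3.0360 kg_CO2/kg_fuel


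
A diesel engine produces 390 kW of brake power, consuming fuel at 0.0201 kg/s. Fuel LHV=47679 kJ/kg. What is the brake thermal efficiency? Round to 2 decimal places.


eta_BTE = (BP / (mf * LHV)) * 100
Denominator = 0.0201 * 47679 = 958.3479 kW
eta_BTE = (390 / 958.3479) * 100 = 40.70%


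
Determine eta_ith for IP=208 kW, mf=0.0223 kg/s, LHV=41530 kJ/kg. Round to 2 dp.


eta_ith = (IP / (mf * LHV)) * 100
Denominator = 0.0223 * 41530 = 926.1190 kW
eta_ith = (208 / 926.1190) * 100 = 22.46%


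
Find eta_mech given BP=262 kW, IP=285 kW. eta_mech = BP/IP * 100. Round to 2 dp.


eta_mech = (BP / IP) * 100
Ratio = 262 / 285 = 0.9193
eta_mech = 0.9193 * 100 = 91.93%


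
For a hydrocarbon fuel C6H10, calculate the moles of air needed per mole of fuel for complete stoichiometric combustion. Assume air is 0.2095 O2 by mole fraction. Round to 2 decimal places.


Balanced combustion: C6H10 + 8.5 O2 -> 6 CO2 + 5 H2O
O2 needed = C + H/4 = 6 + 10/4 = 8.50 moles
Air moles = O2 / 0.2095 = 8.50 / 0.2095 = 40.57 moles air


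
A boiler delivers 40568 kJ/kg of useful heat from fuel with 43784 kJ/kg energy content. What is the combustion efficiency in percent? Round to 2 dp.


Efficiency = (Q_useful / Q_fuel) * 100
Efficiency = (40568 / 43784) * 100
Efficiency = 0.9265 * 100 = 92.65%


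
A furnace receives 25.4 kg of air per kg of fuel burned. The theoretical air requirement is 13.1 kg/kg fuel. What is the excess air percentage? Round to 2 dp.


Excess air = actual - stoichiometric = 25.4 - 13.1 = 12.30 kg/kg fuel
Excess air % = (excess / stoich) * 100 = (12.30 / 13.1) * 100 = 93.89%


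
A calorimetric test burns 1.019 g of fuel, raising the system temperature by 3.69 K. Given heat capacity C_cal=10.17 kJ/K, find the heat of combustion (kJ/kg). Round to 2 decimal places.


Hc = C_cal * delta_T / m_fuel
Q_released = 10.17 * 3.69 = 37.5273 kJ
m_fuel = 1.019 g = 1.019/1000 kg = 0.001019 kg
Hc = 37.5273 / 0.001019 = 36827.58 kJ/kg


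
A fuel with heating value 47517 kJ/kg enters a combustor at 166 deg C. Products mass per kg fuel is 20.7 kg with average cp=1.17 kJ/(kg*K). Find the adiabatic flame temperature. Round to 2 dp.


T_ad = T_in + Hc / (m_p * cp)
Denominator = 20.7 * 1.17 = 24.2190
Temperature rise = 47517 / 24.2190 = 1961.97 K
T_ad = 166 + 1961.97 = 2127.97 deg C


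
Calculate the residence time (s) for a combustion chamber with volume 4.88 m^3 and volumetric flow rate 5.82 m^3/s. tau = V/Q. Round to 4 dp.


tau = V / Q_flow
tau = 4.88 / 5.82 = 0.8385 s


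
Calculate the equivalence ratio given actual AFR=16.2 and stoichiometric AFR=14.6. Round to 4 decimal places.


phi = AFR_stoich / AFR_actual
phi = 14.6 / 16.2 = 0.9012


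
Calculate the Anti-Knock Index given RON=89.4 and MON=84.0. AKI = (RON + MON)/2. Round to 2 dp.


AKI = (RON + MON) / 2
AKI = (89.4 + 84.0) / 2
AKI = 173.4 / 2 = 86.70


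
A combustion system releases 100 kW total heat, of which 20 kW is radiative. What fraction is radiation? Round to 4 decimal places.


f_rad = Q_rad / Q_total
f_rad = 20 / 100 = 0.2000


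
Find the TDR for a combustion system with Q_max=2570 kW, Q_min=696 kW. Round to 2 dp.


TDR = Q_max / Q_min
TDR = 2570 / 696 = 3.69


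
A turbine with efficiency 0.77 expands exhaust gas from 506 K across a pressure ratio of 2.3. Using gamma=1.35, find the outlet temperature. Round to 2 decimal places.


T_out = T_in * (1 - eta * (1 - PR^(-(gamma-1)/gamma)))
Exponent = -(1.35-1)/1.35 = -0.25925926
PR^exp = 2.3^(-0.25925926) = 0.80578413
Factor = 1 - 0.77*(1 - 0.80578413) = 0.85045378
T_out = 506 * 0.85045378 = 430.33 K


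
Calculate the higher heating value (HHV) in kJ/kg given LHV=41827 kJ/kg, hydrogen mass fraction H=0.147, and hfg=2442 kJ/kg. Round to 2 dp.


HHV = LHV + hfg * 9 * H
Water addition = 2442 * 9 * 0.147 = 3230.766 kJ/kg
HHV = 41827 + 3230.766 = 45057.77 kJ/kg


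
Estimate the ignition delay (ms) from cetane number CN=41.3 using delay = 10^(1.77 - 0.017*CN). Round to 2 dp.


delay = 10^(1.77 - 0.017*CN)
Exponent = 1.77 - 0.017*41.3 = 1.0679
delay = 10^1.0679 = 11.69 ms


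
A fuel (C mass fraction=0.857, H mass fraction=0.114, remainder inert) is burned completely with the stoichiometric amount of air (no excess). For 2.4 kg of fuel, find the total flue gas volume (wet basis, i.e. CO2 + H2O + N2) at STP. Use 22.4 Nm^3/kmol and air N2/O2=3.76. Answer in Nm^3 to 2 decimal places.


Per kg fuel: CO2 = (C/12 kmol)*22.4 = (0.857/12)*22.4 = 1.59973 Nm^3
Per kg fuel: H2O = (H/2 kmol)*22.4 = (0.114/2)*22.4 = 1.27680 Nm^3
O2 needed per kg fuel = C/12 + H/4 = 0.857/12 + 0.114/4 = 0.09991667 kmol
Per kg fuel: N2 = O2*3.76*22.4 = 0.09991667*3.76*22.4 = 8.41538 Nm^3
Total per kg = 1.59973 + 1.27680 + 8.41538 = 11.29191 Nm^3
Total = 11.29191 * 2.4 = 27.10 Nm^3


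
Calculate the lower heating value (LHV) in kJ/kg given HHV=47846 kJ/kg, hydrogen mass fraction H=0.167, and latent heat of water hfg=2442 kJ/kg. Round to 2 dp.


LHV = HHV - hfg * 9 * H
Water correction = 2442 * 9 * 0.167 = 3670.326 kJ/kg
LHV = 47846 - 3670.326 = 44175.67 kJ/kg


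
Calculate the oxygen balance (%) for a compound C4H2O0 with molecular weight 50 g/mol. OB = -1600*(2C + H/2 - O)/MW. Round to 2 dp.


OB = -1600 * (2C + H/2 - O) / MW
Inner = 2*4 + 2/2 - 0 = 9.00
OB = -1600 * 9.00 / 50 = -288.00%


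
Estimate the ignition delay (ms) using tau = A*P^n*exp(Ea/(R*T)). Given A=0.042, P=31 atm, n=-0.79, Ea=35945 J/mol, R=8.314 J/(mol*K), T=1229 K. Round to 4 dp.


tau = A * P^n * exp(Ea/(R*T))
P^n = 31^(-0.79) = 0.06634745
Ea/(R*T) = 35945/(8.314*1229) = 3.517844
exp(Ea/(R*T)) = 33.711670
tau = 0.042 * 0.06634745 * 33.711670 = 0.0939 ms


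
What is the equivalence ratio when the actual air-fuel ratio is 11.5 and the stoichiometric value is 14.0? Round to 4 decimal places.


phi = AFR_stoich / AFR_actual
phi = 14.0 / 11.5 = 1.2174


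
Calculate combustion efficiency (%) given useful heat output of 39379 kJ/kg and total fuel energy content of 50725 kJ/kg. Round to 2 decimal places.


Efficiency = (Q_useful / Q_fuel) * 100
Efficiency = (39379 / 50725) * 100
Efficiency = 0.7763 * 100 = 77.63%


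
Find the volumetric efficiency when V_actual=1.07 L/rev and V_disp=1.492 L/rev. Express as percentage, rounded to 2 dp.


eta_v = (V_actual / V_disp) * 100
Ratio = 1.07 / 1.492 = 0.7172
eta_v = 0.7172 * 100 = 71.72%


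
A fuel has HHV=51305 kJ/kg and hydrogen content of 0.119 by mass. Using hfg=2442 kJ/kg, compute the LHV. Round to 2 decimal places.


LHV = HHV - hfg * 9 * H
Water correction = 2442 * 9 * 0.119 = 2615.382 kJ/kg
LHV = 51305 - 2615.382 = 48689.62 kJ/kg


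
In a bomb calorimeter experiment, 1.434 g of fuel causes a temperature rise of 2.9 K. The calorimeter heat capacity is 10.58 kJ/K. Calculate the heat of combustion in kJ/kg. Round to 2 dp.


Hc = C_cal * delta_T / m_fuel
Q_released = 10.58 * 2.9 = 30.6820 kJ
m_fuel = 1.434 g = 1.434/1000 kg = 0.001434 kg
Hc = 30.6820 / 0.001434 = 21396.09 kJ/kg


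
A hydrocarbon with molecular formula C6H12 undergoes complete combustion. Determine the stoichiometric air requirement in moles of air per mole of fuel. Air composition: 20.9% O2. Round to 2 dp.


Balanced combustion: C6H12 + 9 O2 -> 6 CO2 + 6 H2O
O2 needed = C + H/4 = 6 + 12/4 = 9.00 moles
Air moles = O2 / 0.209 = 9.00 / 0.209 = 43.06 moles air


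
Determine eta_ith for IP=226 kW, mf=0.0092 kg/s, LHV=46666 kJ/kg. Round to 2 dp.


eta_ith = (IP / (mf * LHV)) * 100
Denominator = 0.0092 * 46666 = 429.3272 kW
eta_ith = (226 / 429.3272) * 100 = 52.64%


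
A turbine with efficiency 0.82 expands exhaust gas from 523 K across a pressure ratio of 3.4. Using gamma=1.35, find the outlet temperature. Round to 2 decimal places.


T_out = T_in * (1 - eta * (1 - PR^(-(gamma-1)/gamma)))
Exponent = -(1.35-1)/1.35 = -0.25925926
PR^exp = 3.4^(-0.25925926) = 0.72813041
Factor = 1 - 0.82*(1 - 0.72813041) = 0.77706694
T_out = 523 * 0.77706694 = 406.41 K


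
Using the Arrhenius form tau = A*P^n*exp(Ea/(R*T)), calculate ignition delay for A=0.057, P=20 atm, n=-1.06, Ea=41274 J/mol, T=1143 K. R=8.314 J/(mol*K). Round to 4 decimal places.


tau = A * P^n * exp(Ea/(R*T))
P^n = 20^(-1.06) = 0.04177421
Ea/(R*T) = 41274/(8.314*1143) = 4.343305
exp(Ea/(R*T)) = 76.961463
tau = 0.057 * 0.04177421 * 76.961463 = 0.1833 ms


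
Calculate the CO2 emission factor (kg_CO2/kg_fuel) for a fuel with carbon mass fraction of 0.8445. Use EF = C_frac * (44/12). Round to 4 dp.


EF = C_frac * (M_CO2 / M_C)
EF = 0.8445 * (44/12)
EF = 0.8445 * 3.666667 = 3.0965 kg_CO2/kg_fuel


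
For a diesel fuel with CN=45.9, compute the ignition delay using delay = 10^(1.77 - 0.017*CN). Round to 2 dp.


delay = 10^(1.77 - 0.017*CN)
Exponent = 1.77 - 0.017*45.9 = 0.9897
delay = 10^0.9897 = 9.77 ms


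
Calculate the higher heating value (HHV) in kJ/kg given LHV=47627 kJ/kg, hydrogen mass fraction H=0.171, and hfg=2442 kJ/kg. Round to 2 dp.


HHV = LHV + hfg * 9 * H
Water addition = 2442 * 9 * 0.171 = 3758.238 kJ/kg
HHV = 47627 + 3758.238 = 51385.24 kJ/kg


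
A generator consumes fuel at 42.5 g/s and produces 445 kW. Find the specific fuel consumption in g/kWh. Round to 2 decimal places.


SFC = (mf / BP) * 3600
Rate = 42.5 / 445 = 0.095506 g/(s*kW)
SFC = 0.095506 * 3600 = 343.82 g/kWh


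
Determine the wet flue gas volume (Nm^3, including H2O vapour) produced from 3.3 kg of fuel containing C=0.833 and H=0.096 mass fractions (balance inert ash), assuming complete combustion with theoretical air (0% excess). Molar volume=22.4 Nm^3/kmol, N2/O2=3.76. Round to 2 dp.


Per kg fuel: CO2 = (C/12 kmol)*22.4 = (0.833/12)*22.4 = 1.55493 Nm^3
Per kg fuel: H2O = (H/2 kmol)*22.4 = (0.096/2)*22.4 = 1.07520 Nm^3
O2 needed per kg fuel = C/12 + H/4 = 0.833/12 + 0.096/4 = 0.09341667 kmol
Per kg fuel: N2 = O2*3.76*22.4 = 0.09341667*3.76*22.4 = 7.86793 Nm^3
Total per kg = 1.55493 + 1.07520 + 7.86793 = 10.49806 Nm^3
Total = 10.49806 * 3.3 = 34.64 Nm^3


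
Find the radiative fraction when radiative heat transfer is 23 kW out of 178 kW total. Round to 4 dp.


f_rad = Q_rad / Q_total
f_rad = 23 / 178 = 0.1292


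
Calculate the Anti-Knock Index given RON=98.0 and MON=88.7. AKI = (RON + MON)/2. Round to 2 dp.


AKI = (RON + MON) / 2
AKI = (98.0 + 88.7) / 2
AKI = 186.7 / 2 = 93.35


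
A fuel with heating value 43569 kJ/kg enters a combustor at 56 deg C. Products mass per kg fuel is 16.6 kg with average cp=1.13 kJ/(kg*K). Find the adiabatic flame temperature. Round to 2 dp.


T_ad = T_in + Hc / (m_p * cp)
Denominator = 16.6 * 1.13 = 18.7580
Temperature rise = 43569 / 18.7580 = 2322.69 K
T_ad = 56 + 2322.69 = 2378.69 deg C


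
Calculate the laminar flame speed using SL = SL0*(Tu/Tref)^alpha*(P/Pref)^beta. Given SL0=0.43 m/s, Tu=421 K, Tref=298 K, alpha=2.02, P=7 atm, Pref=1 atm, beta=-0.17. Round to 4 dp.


SL = SL0 * (Tu/Tref)^alpha * (P/Pref)^beta
T ratio = 421/298 = 1.41275168
(T ratio)^alpha = 1.41275168^2.02 = 2.009708
(P/Pref)^beta = 7^(-0.17) = 0.718345
SL = 0.43 * 2.009708 * 0.718345 = 0.6208 m/s


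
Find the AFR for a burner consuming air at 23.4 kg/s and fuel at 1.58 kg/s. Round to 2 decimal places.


AFR = m_air / m_fuel
AFR = 23.4 / 1.58 = 14.81


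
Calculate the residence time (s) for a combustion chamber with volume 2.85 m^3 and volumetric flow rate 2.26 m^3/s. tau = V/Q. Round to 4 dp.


tau = V / Q_flow
tau = 2.85 / 2.26 = 1.2611 s


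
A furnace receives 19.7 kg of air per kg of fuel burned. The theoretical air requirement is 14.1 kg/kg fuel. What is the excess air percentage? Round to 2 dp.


Excess air = actual - stoichiometric = 19.7 - 14.1 = 5.60 kg/kg fuel
Excess air % = (excess / stoich) * 100 = (5.60 / 14.1) * 100 = 39.72%


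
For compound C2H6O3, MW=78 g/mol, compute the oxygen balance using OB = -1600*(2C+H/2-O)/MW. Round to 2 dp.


OB = -1600 * (2C + H/2 - O) / MW
Inner = 2*2 + 6/2 - 3 = 4.00
OB = -1600 * 4.00 / 78 = -82.05%


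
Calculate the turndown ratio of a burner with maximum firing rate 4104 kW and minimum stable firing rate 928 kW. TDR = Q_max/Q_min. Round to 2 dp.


TDR = Q_max / Q_min
TDR = 4104 / 928 = 4.42


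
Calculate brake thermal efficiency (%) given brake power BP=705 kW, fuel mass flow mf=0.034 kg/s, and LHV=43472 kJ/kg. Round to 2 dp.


eta_BTE = (BP / (mf * LHV)) * 100
Denominator = 0.034 * 43472 = 1478.0480 kW
eta_BTE = (705 / 1478.0480) * 100 = 47.70%


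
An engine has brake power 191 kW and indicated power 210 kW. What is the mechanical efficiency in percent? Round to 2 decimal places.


eta_mech = (BP / IP) * 100
Ratio = 191 / 210 = 0.9095
eta_mech = 0.9095 * 100 = 90.95%


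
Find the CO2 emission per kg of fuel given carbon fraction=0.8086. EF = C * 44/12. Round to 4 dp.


EF = C_frac * (M_CO2 / M_C)
EF = 0.8086 * (44/12)
EF = 0.8086 * 3.666667 = 2.9649 kg_CO2/kg_fuel


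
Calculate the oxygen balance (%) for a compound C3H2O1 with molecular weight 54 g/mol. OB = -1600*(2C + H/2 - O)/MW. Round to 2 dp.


OB = -1600 * (2C + H/2 - O) / MW
Inner = 2*3 + 2/2 - 1 = 6.00
OB = -1600 * 6.00 / 54 = -177.78%


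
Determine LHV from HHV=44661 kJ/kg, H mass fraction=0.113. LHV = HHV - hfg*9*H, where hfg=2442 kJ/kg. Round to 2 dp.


LHV = HHV - hfg * 9 * H
Water correction = 2442 * 9 * 0.113 = 2483.514 kJ/kg
LHV = 44661 - 2483.514 = 42177.49 kJ/kg


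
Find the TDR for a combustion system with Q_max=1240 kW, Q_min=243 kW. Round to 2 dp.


TDR = Q_max / Q_min
TDR = 1240 / 243 = 5.10


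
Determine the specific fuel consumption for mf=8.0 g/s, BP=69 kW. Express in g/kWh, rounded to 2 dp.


SFC = (mf / BP) * 3600
Rate = 8.0 / 69 = 0.115942 g/(s*kW)
SFC = 0.115942 * 3600 = 417.39 g/kWh


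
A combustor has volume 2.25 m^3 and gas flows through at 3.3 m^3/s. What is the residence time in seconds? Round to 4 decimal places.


tau = V / Q_flow
tau = 2.25 / 3.3 = 0.6818 s


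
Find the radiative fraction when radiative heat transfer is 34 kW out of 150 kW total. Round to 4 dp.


f_rad = Q_rad / Q_total
f_rad = 34 / 150 = 0.2267


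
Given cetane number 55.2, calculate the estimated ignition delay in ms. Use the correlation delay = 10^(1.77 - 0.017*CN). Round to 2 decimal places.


delay = 10^(1.77 - 0.017*CN)
Exponent = 1.77 - 0.017*55.2 = 0.8316
delay = 10^0.8316 = 6.79 ms


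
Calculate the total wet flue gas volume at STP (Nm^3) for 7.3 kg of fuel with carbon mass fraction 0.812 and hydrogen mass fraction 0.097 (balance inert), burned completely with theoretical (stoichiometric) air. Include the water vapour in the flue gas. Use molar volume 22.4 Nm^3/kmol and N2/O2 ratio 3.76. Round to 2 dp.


Per kg fuel: CO2 = (C/12 kmol)*22.4 = (0.812/12)*22.4 = 1.51573 Nm^3
Per kg fuel: H2O = (H/2 kmol)*22.4 = (0.097/2)*22.4 = 1.08640 Nm^3
O2 needed per kg fuel = C/12 + H/4 = 0.812/12 + 0.097/4 = 0.09191667 kmol
Per kg fuel: N2 = O2*3.76*22.4 = 0.09191667*3.76*22.4 = 7.74159 Nm^3
Total per kg = 1.51573 + 1.08640 + 7.74159 = 10.34372 Nm^3
Total = 10.34372 * 7.3 = 75.51 Nm^3


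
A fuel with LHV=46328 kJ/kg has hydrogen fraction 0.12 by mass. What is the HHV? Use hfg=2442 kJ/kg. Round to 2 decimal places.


HHV = LHV + hfg * 9 * H
Water addition = 2442 * 9 * 0.12 = 2637.360 kJ/kg
HHV = 46328 + 2637.360 = 48965.36 kJ/kg


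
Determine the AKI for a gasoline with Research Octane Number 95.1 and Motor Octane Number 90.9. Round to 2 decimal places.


AKI = (RON + MON) / 2
AKI = (95.1 + 90.9) / 2
AKI = 186.0 / 2 = 93.00


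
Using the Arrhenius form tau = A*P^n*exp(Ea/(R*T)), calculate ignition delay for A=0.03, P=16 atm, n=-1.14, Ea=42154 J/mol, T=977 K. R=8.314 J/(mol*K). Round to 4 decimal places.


tau = A * P^n * exp(Ea/(R*T))
P^n = 16^(-1.14) = 0.04239389
Ea/(R*T) = 42154/(8.314*977) = 5.189604
exp(Ea/(R*T)) = 179.397471
tau = 0.03 * 0.04239389 * 179.397471 = 0.2282 ms


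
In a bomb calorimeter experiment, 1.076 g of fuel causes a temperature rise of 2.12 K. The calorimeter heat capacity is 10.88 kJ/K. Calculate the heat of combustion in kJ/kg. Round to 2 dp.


Hc = C_cal * delta_T / m_fuel
Q_released = 10.88 * 2.12 = 23.0656 kJ
m_fuel = 1.076 g = 1.076/1000 kg = 0.001076 kg
Hc = 23.0656 / 0.001076 = 21436.43 kJ/kg


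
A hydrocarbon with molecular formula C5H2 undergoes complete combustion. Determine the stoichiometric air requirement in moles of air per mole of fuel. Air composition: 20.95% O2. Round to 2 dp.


Balanced combustion: C5H2 + 5.5 O2 -> 5 CO2 + 1 H2O
O2 needed = C + H/4 = 5 + 2/4 = 5.50 moles
Air moles = O2 / 0.2095 = 5.50 / 0.2095 = 26.25 moles air


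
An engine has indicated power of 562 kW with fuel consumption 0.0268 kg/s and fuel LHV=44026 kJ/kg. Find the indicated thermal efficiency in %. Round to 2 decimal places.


eta_ith = (IP / (mf * LHV)) * 100
Denominator = 0.0268 * 44026 = 1179.8968 kW
eta_ith = (562 / 1179.8968) * 100 = 47.63%


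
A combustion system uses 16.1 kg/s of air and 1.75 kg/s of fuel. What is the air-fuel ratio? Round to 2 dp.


AFR = m_air / m_fuel
AFR = 16.1 / 1.75 = 9.20


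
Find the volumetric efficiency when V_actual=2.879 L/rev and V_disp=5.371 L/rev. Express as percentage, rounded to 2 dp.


eta_v = (V_actual / V_disp) * 100
Ratio = 2.879 / 5.371 = 0.5360
eta_v = 0.5360 * 100 = 53.60%


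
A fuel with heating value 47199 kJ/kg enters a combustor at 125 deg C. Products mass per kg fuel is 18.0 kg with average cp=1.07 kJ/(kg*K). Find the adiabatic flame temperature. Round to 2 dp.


T_ad = T_in + Hc / (m_p * cp)
Denominator = 18.0 * 1.07 = 19.2600
Temperature rise = 47199 / 19.2600 = 2450.62 K
T_ad = 125 + 2450.62 = 2575.62 deg C


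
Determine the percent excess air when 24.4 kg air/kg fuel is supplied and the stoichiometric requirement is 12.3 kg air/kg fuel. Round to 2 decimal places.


Excess air = actual - stoichiometric = 24.4 - 12.3 = 12.10 kg/kg fuel
Excess air % = (excess / stoich) * 100 = (12.10 / 12.3) * 100 = 98.37%


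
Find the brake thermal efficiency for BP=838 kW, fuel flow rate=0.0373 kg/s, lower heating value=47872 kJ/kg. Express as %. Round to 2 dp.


eta_BTE = (BP / (mf * LHV)) * 100
Denominator = 0.0373 * 47872 = 1785.6256 kW
eta_BTE = (838 / 1785.6256) * 100 = 46.93%


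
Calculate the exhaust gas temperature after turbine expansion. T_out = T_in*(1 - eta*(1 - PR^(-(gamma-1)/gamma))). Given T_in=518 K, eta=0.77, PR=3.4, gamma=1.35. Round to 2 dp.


T_out = T_in * (1 - eta * (1 - PR^(-(gamma-1)/gamma)))
Exponent = -(1.35-1)/1.35 = -0.25925926
PR^exp = 3.4^(-0.25925926) = 0.72813041
Factor = 1 - 0.77*(1 - 0.72813041) = 0.79066042
T_out = 518 * 0.79066042 = 409.56 K


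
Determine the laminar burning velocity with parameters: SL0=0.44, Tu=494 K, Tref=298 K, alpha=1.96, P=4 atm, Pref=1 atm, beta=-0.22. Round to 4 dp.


SL = SL0 * (Tu/Tref)^alpha * (P/Pref)^beta
T ratio = 494/298 = 1.65771812
(T ratio)^alpha = 1.65771812^1.96 = 2.693028
(P/Pref)^beta = 4^(-0.22) = 0.737135
SL = 0.44 * 2.693028 * 0.737135 = 0.8735 m/s


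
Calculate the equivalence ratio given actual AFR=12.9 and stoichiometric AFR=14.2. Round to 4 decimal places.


phi = AFR_stoich / AFR_actual
phi = 14.2 / 12.9 = 1.1008


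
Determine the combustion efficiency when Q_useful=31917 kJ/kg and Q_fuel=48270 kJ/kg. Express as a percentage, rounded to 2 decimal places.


Efficiency = (Q_useful / Q_fuel) * 100
Efficiency = (31917 / 48270) * 100
Efficiency = 0.6612 * 100 = 66.12%


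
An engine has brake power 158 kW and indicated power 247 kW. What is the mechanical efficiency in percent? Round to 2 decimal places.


eta_mech = (BP / IP) * 100
Ratio = 158 / 247 = 0.6397
eta_mech = 0.6397 * 100 = 63.97%


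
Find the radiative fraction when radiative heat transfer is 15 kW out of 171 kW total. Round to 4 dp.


f_rad = Q_rad / Q_total
f_rad = 15 / 171 = 0.0877


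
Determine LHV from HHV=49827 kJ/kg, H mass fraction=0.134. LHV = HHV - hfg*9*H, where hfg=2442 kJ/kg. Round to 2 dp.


LHV = HHV - hfg * 9 * H
Water correction = 2442 * 9 * 0.134 = 2945.052 kJ/kg
LHV = 49827 - 2945.052 = 46881.95 kJ/kg


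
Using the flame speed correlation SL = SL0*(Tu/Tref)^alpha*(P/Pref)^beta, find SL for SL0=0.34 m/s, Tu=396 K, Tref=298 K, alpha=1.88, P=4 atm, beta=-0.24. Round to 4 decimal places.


SL = SL0 * (Tu/Tref)^alpha * (P/Pref)^beta
T ratio = 396/298 = 1.32885906
(T ratio)^alpha = 1.32885906^1.88 = 1.706634
(P/Pref)^beta = 4^(-0.24) = 0.716978
SL = 0.34 * 1.706634 * 0.716978 = 0.4160 m/s


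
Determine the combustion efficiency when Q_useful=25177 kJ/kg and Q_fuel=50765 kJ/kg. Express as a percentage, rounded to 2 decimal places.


Efficiency = (Q_useful / Q_fuel) * 100
Efficiency = (25177 / 50765) * 100
Efficiency = 0.4960 * 100 = 49.60%


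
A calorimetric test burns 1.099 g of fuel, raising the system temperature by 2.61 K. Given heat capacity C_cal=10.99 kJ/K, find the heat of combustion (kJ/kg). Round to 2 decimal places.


Hc = C_cal * delta_T / m_fuel
Q_released = 10.99 * 2.61 = 28.6839 kJ
m_fuel = 1.099 g = 1.099/1000 kg = 0.001099 kg
Hc = 28.6839 / 0.001099 = 26100.00 kJ/kg


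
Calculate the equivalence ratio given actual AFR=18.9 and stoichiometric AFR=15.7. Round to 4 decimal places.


phi = AFR_stoich / AFR_actual
phi = 15.7 / 18.9 = 0.8307


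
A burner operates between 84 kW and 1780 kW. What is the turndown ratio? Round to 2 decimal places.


TDR = Q_max / Q_min
TDR = 1780 / 84 = 21.19


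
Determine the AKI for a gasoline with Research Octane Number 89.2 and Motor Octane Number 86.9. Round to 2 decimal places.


AKI = (RON + MON) / 2
AKI = (89.2 + 86.9) / 2
AKI = 176.1 / 2 = 88.05


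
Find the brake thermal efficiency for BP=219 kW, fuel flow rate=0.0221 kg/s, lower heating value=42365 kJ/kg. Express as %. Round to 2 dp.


eta_BTE = (BP / (mf * LHV)) * 100
Denominator = 0.0221 * 42365 = 936.2665 kW
eta_BTE = (219 / 936.2665) * 100 = 23.39%


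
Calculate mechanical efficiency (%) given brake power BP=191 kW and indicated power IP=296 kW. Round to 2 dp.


eta_mech = (BP / IP) * 100
Ratio = 191 / 296 = 0.6453
eta_mech = 0.6453 * 100 = 64.53%


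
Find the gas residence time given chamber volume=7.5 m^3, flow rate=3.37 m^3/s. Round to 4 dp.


tau = V / Q_flow
tau = 7.5 / 3.37 = 2.2255 s


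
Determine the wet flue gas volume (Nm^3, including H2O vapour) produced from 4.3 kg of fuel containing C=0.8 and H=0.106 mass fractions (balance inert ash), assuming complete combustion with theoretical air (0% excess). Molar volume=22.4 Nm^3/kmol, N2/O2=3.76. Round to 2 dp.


Per kg fuel: CO2 = (C/12 kmol)*22.4 = (0.8/12)*22.4 = 1.49333 Nm^3
Per kg fuel: H2O = (H/2 kmol)*22.4 = (0.106/2)*22.4 = 1.18720 Nm^3
O2 needed per kg fuel = C/12 + H/4 = 0.8/12 + 0.106/4 = 0.09316667 kmol
Per kg fuel: N2 = O2*3.76*22.4 = 0.09316667*3.76*22.4 = 7.84687 Nm^3
Total per kg = 1.49333 + 1.18720 + 7.84687 = 10.52740 Nm^3
Total = 10.52740 * 4.3 = 45.27 Nm^3


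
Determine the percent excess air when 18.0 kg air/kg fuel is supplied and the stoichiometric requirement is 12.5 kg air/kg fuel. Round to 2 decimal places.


Excess air = actual - stoichiometric = 18.0 - 12.5 = 5.50 kg/kg fuel
Excess air % = (excess / stoich) * 100 = (5.50 / 12.5) * 100 = 44.00%


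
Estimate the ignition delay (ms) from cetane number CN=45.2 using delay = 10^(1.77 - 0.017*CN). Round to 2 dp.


delay = 10^(1.77 - 0.017*CN)
Exponent = 1.77 - 0.017*45.2 = 1.0016
delay = 10^1.0016 = 10.04 ms


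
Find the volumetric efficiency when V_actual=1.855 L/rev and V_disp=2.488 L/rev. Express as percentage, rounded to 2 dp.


eta_v = (V_actual / V_disp) * 100
Ratio = 1.855 / 2.488 = 0.7456
eta_v = 0.7456 * 100 = 74.56%


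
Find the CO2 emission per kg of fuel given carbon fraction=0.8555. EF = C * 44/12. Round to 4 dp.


EF = C_frac * (M_CO2 / M_C)
EF = 0.8555 * (44/12)
EF = 0.8555 * 3.666667 = 3.1368 kg_CO2/kg_fuel


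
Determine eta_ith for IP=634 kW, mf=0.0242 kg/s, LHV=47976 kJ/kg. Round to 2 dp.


eta_ith = (IP / (mf * LHV)) * 100
Denominator = 0.0242 * 47976 = 1161.0192 kW
eta_ith = (634 / 1161.0192) * 100 = 54.61%


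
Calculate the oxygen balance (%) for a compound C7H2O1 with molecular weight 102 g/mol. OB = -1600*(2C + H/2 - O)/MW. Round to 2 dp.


OB = -1600 * (2C + H/2 - O) / MW
Inner = 2*7 + 2/2 - 1 = 14.00
OB = -1600 * 14.00 / 102 = -219.61%


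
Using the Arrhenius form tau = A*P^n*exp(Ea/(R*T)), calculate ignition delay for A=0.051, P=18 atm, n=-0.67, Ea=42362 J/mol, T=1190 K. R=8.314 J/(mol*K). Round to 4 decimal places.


tau = A * P^n * exp(Ea/(R*T))
P^n = 18^(-0.67) = 0.14420072
Ea/(R*T) = 42362/(8.314*1190) = 4.281732
exp(Ea/(R*T)) = 72.365664
tau = 0.051 * 0.14420072 * 72.365664 = 0.5322 ms


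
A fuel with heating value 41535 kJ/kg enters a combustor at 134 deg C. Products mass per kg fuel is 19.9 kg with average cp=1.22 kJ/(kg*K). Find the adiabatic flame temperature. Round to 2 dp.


T_ad = T_in + Hc / (m_p * cp)
Denominator = 19.9 * 1.22 = 24.2780
Temperature rise = 41535 / 24.2780 = 1710.81 K
T_ad = 134 + 1710.81 = 1844.81 deg C


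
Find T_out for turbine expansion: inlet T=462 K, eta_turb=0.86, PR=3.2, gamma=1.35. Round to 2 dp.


T_out = T_in * (1 - eta * (1 - PR^(-(gamma-1)/gamma)))
Exponent = -(1.35-1)/1.35 = -0.25925926
PR^exp = 3.2^(-0.25925926) = 0.73966521
Factor = 1 - 0.86*(1 - 0.73966521) = 0.77611208
T_out = 462 * 0.77611208 = 358.56 K


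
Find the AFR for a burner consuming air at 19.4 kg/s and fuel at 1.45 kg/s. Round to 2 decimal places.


AFR = m_air / m_fuel
AFR = 19.4 / 1.45 = 13.38


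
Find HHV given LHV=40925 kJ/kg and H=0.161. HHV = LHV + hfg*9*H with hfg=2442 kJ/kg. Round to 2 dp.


HHV = LHV + hfg * 9 * H
Water addition = 2442 * 9 * 0.161 = 3538.458 kJ/kg
HHV = 40925 + 3538.458 = 44463.46 kJ/kg


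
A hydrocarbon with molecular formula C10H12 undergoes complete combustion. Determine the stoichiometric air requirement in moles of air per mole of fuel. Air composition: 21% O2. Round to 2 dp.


Balanced combustion: C10H12 + 13 O2 -> 10 CO2 + 6 H2O
O2 needed = C + H/4 = 10 + 12/4 = 13.00 moles
Air moles = O2 / 0.21 = 13.00 / 0.21 = 61.90 moles air


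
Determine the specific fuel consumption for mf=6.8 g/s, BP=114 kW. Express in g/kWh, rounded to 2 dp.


SFC = (mf / BP) * 3600
Rate = 6.8 / 114 = 0.059649 g/(s*kW)
SFC = 0.059649 * 3600 = 214.74 g/kWh


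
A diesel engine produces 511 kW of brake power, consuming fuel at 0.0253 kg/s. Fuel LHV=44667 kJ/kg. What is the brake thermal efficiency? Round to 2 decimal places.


eta_BTE = (BP / (mf * LHV)) * 100
Denominator = 0.0253 * 44667 = 1130.0751 kW
eta_BTE = (511 / 1130.0751) * 100 = 45.22%


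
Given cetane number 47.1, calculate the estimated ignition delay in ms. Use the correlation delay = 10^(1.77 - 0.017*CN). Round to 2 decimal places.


delay = 10^(1.77 - 0.017*CN)
Exponent = 1.77 - 0.017*47.1 = 0.9693
delay = 10^0.9693 = 9.32 ms
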